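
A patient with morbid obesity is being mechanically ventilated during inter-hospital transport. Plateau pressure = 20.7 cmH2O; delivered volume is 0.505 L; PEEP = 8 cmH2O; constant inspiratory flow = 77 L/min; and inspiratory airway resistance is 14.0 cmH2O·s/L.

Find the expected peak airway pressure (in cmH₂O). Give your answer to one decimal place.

Flow: 77 L/min ÷ 60 = 1.2833 L/s.
PIP = Pplat + Raw × flow = 20.7 + 14.0 × 1.2833 = 20.7 + 17.966 = 38.666 cmH2O.

38.7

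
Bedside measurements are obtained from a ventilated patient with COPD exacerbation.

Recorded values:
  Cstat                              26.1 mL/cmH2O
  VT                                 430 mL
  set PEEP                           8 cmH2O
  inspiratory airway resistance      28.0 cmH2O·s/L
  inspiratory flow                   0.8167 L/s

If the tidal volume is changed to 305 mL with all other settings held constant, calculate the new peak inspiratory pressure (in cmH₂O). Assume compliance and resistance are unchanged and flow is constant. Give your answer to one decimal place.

42.6

PIP = Vt/C + R·V̇ + PEEP (constant-flow equation of motion).
Only the elastic term changes: ΔPIP = ΔVt / C = (305 − 430) / 26.1 = -4.789 cmH2O.
Original PIP = 430/26.1 + 28.0×0.8167 + 8 = 47.343 cmH2O; new PIP = 47.343 + (-4.789) = 42.554 cmH2O.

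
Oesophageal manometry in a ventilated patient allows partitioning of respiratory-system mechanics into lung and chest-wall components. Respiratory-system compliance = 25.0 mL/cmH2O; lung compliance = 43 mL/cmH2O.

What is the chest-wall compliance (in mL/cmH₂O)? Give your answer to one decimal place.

59.7

1/Ccw = 1/Crs − 1/CL.
1/Ccw = 1/25.0 − 1/43 = 0.01674.
Ccw = 59.737 mL/cmH2O.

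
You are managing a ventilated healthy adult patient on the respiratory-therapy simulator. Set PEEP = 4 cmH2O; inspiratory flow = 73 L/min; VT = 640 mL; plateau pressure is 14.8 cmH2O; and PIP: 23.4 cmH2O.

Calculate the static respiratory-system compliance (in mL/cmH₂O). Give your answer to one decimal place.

59.3

Cstat = Vt / (Pplat − PEEP) = 640 / (14.8 − 4) = 640 / 10.8 = 59.259 mL/cmH2O.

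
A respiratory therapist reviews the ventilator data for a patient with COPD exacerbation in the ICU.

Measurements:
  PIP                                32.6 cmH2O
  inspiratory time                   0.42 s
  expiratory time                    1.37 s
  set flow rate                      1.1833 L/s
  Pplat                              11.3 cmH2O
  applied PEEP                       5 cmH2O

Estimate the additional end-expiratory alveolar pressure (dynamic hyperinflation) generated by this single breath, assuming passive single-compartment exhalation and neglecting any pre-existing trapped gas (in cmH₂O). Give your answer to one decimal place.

2.4

Vt = flow × Ti = 1.1833 L/s × 0.42 s × 1000 mL/L = 496.99 mL.
R = (PIP − Pplat)/V̇ = (32.6 − 11.3) / 1.1833 = 21.3/1.1833 = 18.001 cmH2O·s/L.
C = Vt/(Pplat − PEEP) = 496.99 / (11.3 − 5) = 496.99/6.3 = 78.887 mL/cmH2O.
τ = R × C = 18.001 × 0.07889 L/cmH2O = 1.42 s.
Fraction remaining = e^(−Te/τ) = e^(−1.37/1.42) = 0.3811; trapped volume = 496.99 × 0.3811 = 189.4 mL.
Additional alveolar pressure from trapping ≈ V_trapped / C = 189.4 / 78.887 = 2.401 cmH2O.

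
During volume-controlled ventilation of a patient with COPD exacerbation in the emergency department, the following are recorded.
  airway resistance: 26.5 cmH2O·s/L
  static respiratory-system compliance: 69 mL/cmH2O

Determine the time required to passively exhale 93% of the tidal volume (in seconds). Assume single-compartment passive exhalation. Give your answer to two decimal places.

4.86

τ = R × C = 26.5 × 69 mL/cmH2O = 26.5 × 0.069 L/cmH2O = 1.829 s.
Exhaled fraction f = 1 − e^(−t/τ) → t = −τ·ln(1 − f) = −1.829·ln(0.07) = 4.864 s.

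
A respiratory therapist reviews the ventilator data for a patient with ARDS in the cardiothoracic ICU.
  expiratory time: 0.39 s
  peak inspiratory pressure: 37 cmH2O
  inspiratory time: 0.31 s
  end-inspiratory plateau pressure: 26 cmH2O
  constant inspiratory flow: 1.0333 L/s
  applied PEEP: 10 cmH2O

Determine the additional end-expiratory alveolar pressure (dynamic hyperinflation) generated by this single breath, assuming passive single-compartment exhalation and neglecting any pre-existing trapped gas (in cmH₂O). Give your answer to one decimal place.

2.6

Vt = flow × Ti = 1.0333 L/s × 0.31 s × 1000 mL/L = 320.32 mL.
R = (PIP − Pplat)/V̇ = (37 − 26) / 1.0333 = 11.0/1.0333 = 10.646 cmH2O·s/L.
C = Vt/(Pplat − PEEP) = 320.32 / (26 − 10) = 320.32/16.0 = 20.02 mL/cmH2O.
τ = R × C = 10.646 × 0.02002 L/cmH2O = 0.2131 s.
Fraction remaining = e^(−Te/τ) = e^(−0.39/0.2131) = 0.1604; trapped volume = 320.32 × 0.1604 = 51.379 mL.
Additional alveolar pressure from trapping ≈ V_trapped / C = 51.379 / 20.02 = 2.566 cmH2O.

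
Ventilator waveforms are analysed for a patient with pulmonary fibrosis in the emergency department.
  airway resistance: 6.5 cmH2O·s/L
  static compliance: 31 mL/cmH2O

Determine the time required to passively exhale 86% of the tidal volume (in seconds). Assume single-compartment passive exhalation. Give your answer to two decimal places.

τ = R × C = 6.5 × 31 mL/cmH2O = 6.5 × 0.031 L/cmH2O = 0.2015 s.
Exhaled fraction f = 1 − e^(−t/τ) → t = −τ·ln(1 − f) = −0.2015·ln(0.14) = 0.3962 s.

0.40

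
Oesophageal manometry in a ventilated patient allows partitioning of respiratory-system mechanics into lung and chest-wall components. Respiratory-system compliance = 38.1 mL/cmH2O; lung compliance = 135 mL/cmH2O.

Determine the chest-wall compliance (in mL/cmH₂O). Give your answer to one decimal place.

1/Ccw = 1/Crs − 1/CL.
1/Ccw = 1/38.1 − 1/135 = 0.01884.
Ccw = 53.079 mL/cmH2O.

53.1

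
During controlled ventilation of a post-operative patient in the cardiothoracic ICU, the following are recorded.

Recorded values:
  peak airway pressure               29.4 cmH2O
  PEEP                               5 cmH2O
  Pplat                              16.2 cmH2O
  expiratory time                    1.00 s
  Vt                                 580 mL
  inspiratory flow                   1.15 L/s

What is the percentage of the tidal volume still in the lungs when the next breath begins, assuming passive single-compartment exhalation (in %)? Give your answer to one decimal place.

R = (PIP − Pplat)/V̇ = (29.4 − 16.2) / 1.15 = 13.2/1.15 = 11.478 cmH2O·s/L.
C = Vt/(Pplat − PEEP) = 580.0 / (16.2 − 5) = 580.0/11.2 = 51.786 mL/cmH2O.
τ = R × C = 11.478 × 0.05179 L/cmH2O = 0.5944 s.
Fraction remaining at end-expiration = e^(−Te/τ) = e^(−1.00/0.5944) = 0.1859 → 18.59%.

18.6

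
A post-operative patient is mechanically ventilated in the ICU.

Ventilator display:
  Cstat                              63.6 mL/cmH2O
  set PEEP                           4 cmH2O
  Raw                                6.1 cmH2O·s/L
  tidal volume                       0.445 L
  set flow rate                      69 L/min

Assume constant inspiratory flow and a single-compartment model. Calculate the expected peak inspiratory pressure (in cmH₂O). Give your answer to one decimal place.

18.0

Flow: 69 L/min ÷ 60 = 1.15 L/s.
Equation of motion (constant flow): PIP = Vt/C + R·V̇ + PEEP.
PIP = 445/63.6 + 6.1×1.15 + 4 = 6.997 + 7.015 + 4 = 18.012 cmH2O.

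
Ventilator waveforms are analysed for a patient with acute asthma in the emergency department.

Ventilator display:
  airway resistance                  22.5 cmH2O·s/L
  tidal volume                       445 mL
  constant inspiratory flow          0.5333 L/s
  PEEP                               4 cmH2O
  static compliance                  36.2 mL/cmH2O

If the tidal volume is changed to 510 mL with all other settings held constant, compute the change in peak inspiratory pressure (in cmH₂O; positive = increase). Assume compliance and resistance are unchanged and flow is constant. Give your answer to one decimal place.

1.8

PIP = Vt/C + R·V̇ + PEEP (constant-flow equation of motion).
Only the elastic term changes: ΔPIP = ΔVt / C = (510 − 445) / 36.2 = 1.796 cmH2O.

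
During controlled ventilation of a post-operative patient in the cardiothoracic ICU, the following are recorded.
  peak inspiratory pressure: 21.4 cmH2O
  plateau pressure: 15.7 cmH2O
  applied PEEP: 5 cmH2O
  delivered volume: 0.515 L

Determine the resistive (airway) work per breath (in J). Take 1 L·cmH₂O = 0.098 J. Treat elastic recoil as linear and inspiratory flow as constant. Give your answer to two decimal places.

With constant inspiratory flow the resistive pressure is constant at PIP − Pplat = 21.4 − 15.7 = 5.7 cmH2O, so resistive work = 5.7 × 0.515 = 2.936 L·cmH2O.
× 0.098 J/(L·cmH2O) → 0.2877 J.

0.29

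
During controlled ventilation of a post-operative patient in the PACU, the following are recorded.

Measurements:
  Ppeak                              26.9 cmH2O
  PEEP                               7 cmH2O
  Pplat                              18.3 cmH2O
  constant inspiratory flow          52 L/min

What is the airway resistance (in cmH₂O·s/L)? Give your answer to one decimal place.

Flow: 52 L/min ÷ 60 = 0.8667 L/s.
Raw = (PIP − Pplat) / flow = (26.9 − 18.3) / 0.8667 = 8.6 / 0.8667 = 9.923 cmH2O·s/L.

9.9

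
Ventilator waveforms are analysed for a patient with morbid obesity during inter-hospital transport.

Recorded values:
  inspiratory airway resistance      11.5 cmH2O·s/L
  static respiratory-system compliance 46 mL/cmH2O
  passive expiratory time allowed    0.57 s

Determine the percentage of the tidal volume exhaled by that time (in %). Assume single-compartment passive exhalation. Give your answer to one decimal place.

66.0

τ = R × C = 11.5 × 46 mL/cmH2O = 11.5 × 0.046 L/cmH2O = 0.529 s.
Passive exhalation: V(t)/V₀ = e^(−t/τ) = e^(−0.57/0.529) = 0.3404.
Fraction exhaled = 1 − 0.3404 = 0.6596 → 65.96%.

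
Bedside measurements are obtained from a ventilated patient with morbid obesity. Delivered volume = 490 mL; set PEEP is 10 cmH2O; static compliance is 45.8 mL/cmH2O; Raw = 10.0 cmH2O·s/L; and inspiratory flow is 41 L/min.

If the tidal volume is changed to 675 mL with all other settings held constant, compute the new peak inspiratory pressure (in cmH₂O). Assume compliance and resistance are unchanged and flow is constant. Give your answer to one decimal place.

31.6

Flow: 41 L/min ÷ 60 = 0.6833 L/s.
PIP = Vt/C + R·V̇ + PEEP (constant-flow equation of motion).
Only the elastic term changes: ΔPIP = ΔVt / C = (675 − 490) / 45.8 = 4.039 cmH2O.
Original PIP = 490/45.8 + 10.0×0.6833 + 10 = 27.532 cmH2O; new PIP = 27.532 + (4.039) = 31.571 cmH2O.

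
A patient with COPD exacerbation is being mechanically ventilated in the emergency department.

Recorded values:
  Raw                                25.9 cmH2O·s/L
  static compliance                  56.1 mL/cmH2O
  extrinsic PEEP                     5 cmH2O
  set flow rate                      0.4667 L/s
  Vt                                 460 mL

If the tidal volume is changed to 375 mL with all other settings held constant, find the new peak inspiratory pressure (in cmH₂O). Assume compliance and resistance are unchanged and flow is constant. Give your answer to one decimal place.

23.8

PIP = Vt/C + R·V̇ + PEEP (constant-flow equation of motion).
Only the elastic term changes: ΔPIP = ΔVt / C = (375 − 460) / 56.1 = -1.515 cmH2O.
Original PIP = 460/56.1 + 25.9×0.4667 + 5 = 25.287 cmH2O; new PIP = 25.287 + (-1.515) = 23.772 cmH2O.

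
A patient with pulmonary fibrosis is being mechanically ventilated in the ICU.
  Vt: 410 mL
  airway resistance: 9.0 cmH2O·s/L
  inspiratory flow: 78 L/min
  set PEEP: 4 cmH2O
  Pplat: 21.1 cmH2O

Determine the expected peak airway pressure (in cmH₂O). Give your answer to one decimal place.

Flow: 78 L/min ÷ 60 = 1.3 L/s.
PIP = Pplat + Raw × flow = 21.1 + 9.0 × 1.3 = 21.1 + 11.7 = 32.8 cmH2O.

32.8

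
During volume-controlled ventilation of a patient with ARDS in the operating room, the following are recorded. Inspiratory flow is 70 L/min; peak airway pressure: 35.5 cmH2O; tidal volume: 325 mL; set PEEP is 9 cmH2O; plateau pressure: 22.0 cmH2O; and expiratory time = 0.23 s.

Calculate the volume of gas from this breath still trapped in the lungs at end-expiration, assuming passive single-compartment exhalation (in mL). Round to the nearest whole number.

Flow: 70 L/min ÷ 60 = 1.1667 L/s.
R = (PIP − Pplat)/V̇ = (35.5 − 22.0) / 1.1667 = 13.5/1.1667 = 11.571 cmH2O·s/L.
C = Vt/(Pplat − PEEP) = 325.0 / (22.0 − 9) = 325.0/13.0 = 25.0 mL/cmH2O.
τ = R × C = 11.571 × 0.025 L/cmH2O = 0.2893 s.
Fraction remaining = e^(−Te/τ) = e^(−0.23/0.2893) = 0.4516.
Trapped volume = 325.0 × 0.4516 = 146.77 mL.

147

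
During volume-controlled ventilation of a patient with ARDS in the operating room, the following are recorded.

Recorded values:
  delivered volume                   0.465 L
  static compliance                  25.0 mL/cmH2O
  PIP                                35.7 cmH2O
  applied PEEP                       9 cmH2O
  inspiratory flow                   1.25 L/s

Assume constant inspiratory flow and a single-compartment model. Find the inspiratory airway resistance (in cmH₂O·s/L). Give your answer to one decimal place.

Equation of motion (constant flow): PIP = Vt/C + R·V̇ + PEEP.
R·V̇ = PIP − Vt/C − PEEP = 35.7 − 465/25.0 − 9 = 35.7 − 18.6 − 9 = 8.1 cmH2O.
R = 8.1 / 1.25 = 6.48 cmH2O·s/L.

6.5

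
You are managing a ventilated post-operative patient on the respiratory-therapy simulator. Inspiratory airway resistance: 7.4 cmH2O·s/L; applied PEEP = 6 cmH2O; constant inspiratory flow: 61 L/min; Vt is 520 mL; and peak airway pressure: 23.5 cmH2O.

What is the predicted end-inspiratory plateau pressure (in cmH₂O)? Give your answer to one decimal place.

16.0

Flow: 61 L/min ÷ 60 = 1.0167 L/s.
Pplat = PIP − Raw × flow = 23.5 − 7.4 × 1.0167 = 23.5 − 7.524 = 15.976 cmH2O.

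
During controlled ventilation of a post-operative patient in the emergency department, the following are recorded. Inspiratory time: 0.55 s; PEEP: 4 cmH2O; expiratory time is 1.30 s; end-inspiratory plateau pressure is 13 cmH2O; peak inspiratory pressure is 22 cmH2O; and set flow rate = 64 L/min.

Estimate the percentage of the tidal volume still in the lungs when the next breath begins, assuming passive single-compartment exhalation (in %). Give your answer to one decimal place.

Flow: 64 L/min ÷ 60 = 1.0667 L/s.
Vt = flow × Ti = 1.0667 L/s × 0.55 s × 1000 mL/L = 586.69 mL.
R = (PIP − Pplat)/V̇ = (22 − 13) / 1.0667 = 9.0/1.0667 = 8.437 cmH2O·s/L.
C = Vt/(Pplat − PEEP) = 586.69 / (13 − 4) = 586.69/9.0 = 65.188 mL/cmH2O.
τ = R × C = 8.437 × 0.06519 L/cmH2O = 0.55 s.
Fraction remaining at end-expiration = e^(−Te/τ) = e^(−1.30/0.55) = 0.09408 → 9.408%.

9.4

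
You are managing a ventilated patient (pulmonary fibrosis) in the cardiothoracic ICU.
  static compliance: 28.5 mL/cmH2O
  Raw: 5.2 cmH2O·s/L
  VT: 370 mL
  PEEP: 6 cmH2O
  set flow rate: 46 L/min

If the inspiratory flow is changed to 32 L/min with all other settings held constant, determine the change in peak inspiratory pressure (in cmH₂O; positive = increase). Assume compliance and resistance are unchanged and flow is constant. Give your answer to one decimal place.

Flow: 46 L/min ÷ 60 = 0.7667 L/s.
New flow: 32 L/min ÷ 60 = 0.5333 L/s.
PIP = Vt/C + R·V̇ + PEEP (constant-flow equation of motion).
Only the resistive term changes: ΔPIP = R × ΔV̇ = 5.2 × (0.5333 − 0.7667) = 5.2 × -0.2334 = -1.214 cmH2O.

-1.2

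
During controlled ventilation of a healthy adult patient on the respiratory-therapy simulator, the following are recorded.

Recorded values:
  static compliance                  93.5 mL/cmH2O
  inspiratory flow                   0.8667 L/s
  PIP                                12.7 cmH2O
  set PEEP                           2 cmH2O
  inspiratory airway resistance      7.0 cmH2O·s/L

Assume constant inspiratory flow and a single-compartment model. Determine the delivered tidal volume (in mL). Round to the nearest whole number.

Equation of motion (constant flow): PIP = Vt/C + R·V̇ + PEEP.
Vt/C = PIP − R·V̇ − PEEP = 12.7 − 6.067 − 2 = 4.633 cmH2O.
Vt = C × 4.633 = 93.5 × 4.633 = 433.19 mL.

433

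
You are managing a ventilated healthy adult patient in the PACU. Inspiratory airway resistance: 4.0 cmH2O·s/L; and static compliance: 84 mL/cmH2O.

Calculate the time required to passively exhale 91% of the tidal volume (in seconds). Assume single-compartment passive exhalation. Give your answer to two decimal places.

0.81

τ = R × C = 4.0 × 84 mL/cmH2O = 4.0 × 0.084 L/cmH2O = 0.336 s.
Exhaled fraction f = 1 − e^(−t/τ) → t = −τ·ln(1 − f) = −0.336·ln(0.09) = 0.8091 s.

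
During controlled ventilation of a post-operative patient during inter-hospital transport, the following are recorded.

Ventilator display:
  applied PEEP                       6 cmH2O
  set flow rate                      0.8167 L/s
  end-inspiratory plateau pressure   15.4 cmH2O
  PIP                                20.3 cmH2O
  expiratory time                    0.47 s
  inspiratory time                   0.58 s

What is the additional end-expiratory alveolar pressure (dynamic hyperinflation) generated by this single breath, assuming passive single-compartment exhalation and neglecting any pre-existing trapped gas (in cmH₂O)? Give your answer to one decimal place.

2.0

Vt = flow × Ti = 0.8167 L/s × 0.58 s × 1000 mL/L = 473.69 mL.
R = (PIP − Pplat)/V̇ = (20.3 − 15.4) / 0.8167 = 4.9/0.8167 = 6.0 cmH2O·s/L.
C = Vt/(Pplat − PEEP) = 473.69 / (15.4 − 6) = 473.69/9.4 = 50.393 mL/cmH2O.
τ = R × C = 6.0 × 0.05039 L/cmH2O = 0.3023 s.
Fraction remaining = e^(−Te/τ) = e^(−0.47/0.3023) = 0.2112; trapped volume = 473.69 × 0.2112 = 100.04 mL.
Additional alveolar pressure from trapping ≈ V_trapped / C = 100.04 / 50.393 = 1.985 cmH2O.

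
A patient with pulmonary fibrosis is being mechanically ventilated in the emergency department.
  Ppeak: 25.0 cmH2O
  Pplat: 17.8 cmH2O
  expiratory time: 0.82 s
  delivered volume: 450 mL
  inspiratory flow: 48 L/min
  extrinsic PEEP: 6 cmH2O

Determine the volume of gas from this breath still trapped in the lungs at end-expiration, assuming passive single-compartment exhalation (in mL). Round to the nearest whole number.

41

Flow: 48 L/min ÷ 60 = 0.8 L/s.
R = (PIP − Pplat)/V̇ = (25.0 − 17.8) / 0.8 = 7.2/0.8 = 9.0 cmH2O·s/L.
C = Vt/(Pplat − PEEP) = 450.0 / (17.8 − 6) = 450.0/11.8 = 38.136 mL/cmH2O.
τ = R × C = 9.0 × 0.03814 L/cmH2O = 0.3433 s.
Fraction remaining = e^(−Te/τ) = e^(−0.82/0.3433) = 0.09176.
Trapped volume = 450.0 × 0.09176 = 41.292 mL.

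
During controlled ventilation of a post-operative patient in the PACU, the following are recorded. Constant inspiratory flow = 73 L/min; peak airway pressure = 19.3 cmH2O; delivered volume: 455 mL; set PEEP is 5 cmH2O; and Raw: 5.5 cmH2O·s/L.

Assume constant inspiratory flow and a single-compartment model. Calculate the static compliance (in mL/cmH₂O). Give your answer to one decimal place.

59.8

Flow: 73 L/min ÷ 60 = 1.2167 L/s.
Equation of motion (constant flow): PIP = Vt/C + R·V̇ + PEEP.
Vt/C = PIP − R·V̇ − PEEP = 19.3 − 5.5×1.2167 − 5 = 19.3 − 6.692 − 5 = 7.608 cmH2O.
C = Vt / 7.608 = 455 / 7.608 = 59.805 mL/cmH2O.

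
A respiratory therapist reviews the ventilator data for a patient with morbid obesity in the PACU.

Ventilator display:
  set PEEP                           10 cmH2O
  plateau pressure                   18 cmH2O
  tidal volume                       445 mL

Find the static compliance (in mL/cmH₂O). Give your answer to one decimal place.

55.6

Cstat = Vt / (Pplat − PEEP) = 445 / (18 − 10) = 445 / 8.0 = 55.625 mL/cmH2O.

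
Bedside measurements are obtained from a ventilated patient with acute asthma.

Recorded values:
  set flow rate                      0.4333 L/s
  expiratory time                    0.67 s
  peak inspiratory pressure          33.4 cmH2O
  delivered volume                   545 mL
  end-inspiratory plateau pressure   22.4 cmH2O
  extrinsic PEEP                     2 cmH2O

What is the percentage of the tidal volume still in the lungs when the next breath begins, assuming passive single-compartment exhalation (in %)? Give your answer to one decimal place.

R = (PIP − Pplat)/V̇ = (33.4 − 22.4) / 0.4333 = 11.0/0.4333 = 25.387 cmH2O·s/L.
C = Vt/(Pplat − PEEP) = 545.0 / (22.4 − 2) = 545.0/20.4 = 26.716 mL/cmH2O.
τ = R × C = 25.387 × 0.02672 L/cmH2O = 0.6783 s.
Fraction remaining at end-expiration = e^(−Te/τ) = e^(−0.67/0.6783) = 0.3724 → 37.24%.

37.2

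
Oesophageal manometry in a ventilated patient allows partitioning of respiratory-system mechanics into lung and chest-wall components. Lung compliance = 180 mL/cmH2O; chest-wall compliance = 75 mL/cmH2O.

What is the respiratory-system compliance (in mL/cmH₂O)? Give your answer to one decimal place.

Lung and chest wall are elastances in series: 1/Crs = 1/CL + 1/Ccw.
1/Crs = 1/180 + 1/75 = 0.01889.
Crs = 52.938 mL/cmH2O.

52.9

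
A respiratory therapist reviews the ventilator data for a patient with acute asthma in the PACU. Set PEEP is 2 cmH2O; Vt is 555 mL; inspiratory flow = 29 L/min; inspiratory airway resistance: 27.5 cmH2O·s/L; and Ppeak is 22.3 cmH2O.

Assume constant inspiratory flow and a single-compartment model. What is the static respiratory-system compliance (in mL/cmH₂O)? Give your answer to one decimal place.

79.2

Flow: 29 L/min ÷ 60 = 0.4833 L/s.
Equation of motion (constant flow): PIP = Vt/C + R·V̇ + PEEP.
Vt/C = PIP − R·V̇ − PEEP = 22.3 − 27.5×0.4833 − 2 = 22.3 − 13.291 − 2 = 7.009 cmH2O.
C = Vt / 7.009 = 555 / 7.009 = 79.184 mL/cmH2O.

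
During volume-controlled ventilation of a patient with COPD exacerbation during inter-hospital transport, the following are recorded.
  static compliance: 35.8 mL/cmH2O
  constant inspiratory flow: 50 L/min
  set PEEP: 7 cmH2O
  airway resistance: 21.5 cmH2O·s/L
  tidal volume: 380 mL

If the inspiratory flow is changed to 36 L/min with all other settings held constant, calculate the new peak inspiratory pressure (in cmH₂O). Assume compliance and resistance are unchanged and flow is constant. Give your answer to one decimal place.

30.5

Flow: 50 L/min ÷ 60 = 0.8333 L/s.
New flow: 36 L/min ÷ 60 = 0.6 L/s.
PIP = Vt/C + R·V̇ + PEEP (constant-flow equation of motion).
Only the resistive term changes: ΔPIP = R × ΔV̇ = 21.5 × (0.6 − 0.8333) = 21.5 × -0.2333 = -5.016 cmH2O.
Original PIP = 380/35.8 + 21.5×0.8333 + 7 = 35.53 cmH2O; new PIP = 35.53 + (-5.016) = 30.514 cmH2O.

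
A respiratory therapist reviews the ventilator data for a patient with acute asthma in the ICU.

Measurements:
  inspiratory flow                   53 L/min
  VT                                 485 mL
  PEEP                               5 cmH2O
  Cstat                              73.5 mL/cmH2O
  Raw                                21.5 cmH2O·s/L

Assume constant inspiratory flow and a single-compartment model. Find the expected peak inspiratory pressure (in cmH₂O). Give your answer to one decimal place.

30.6

Flow: 53 L/min ÷ 60 = 0.8833 L/s.
Equation of motion (constant flow): PIP = Vt/C + R·V̇ + PEEP.
PIP = 485/73.5 + 21.5×0.8833 + 5 = 6.599 + 18.991 + 5 = 30.59 cmH2O.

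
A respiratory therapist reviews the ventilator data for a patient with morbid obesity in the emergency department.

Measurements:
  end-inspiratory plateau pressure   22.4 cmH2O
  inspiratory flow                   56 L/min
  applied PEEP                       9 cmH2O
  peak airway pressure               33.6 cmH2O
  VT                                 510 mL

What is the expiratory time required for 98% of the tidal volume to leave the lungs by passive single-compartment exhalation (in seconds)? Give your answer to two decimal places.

1.79

Flow: 56 L/min ÷ 60 = 0.9333 L/s.
R = (PIP − Pplat)/V̇ = (33.6 − 22.4) / 0.9333 = 11.2/0.9333 = 12.0 cmH2O·s/L.
C = Vt/(Pplat − PEEP) = 510.0 / (22.4 − 9) = 510.0/13.4 = 38.06 mL/cmH2O.
τ = R × C = 12.0 × 0.03806 L/cmH2O = 0.4567 s.
t = −τ·ln(1 − 0.98) = −0.4567·ln(0.02) = 1.787 s.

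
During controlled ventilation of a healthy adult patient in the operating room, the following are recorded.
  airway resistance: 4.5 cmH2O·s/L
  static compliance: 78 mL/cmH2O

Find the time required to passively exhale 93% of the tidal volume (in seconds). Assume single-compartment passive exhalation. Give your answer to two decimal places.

0.93

τ = R × C = 4.5 × 78 mL/cmH2O = 4.5 × 0.078 L/cmH2O = 0.351 s.
Exhaled fraction f = 1 − e^(−t/τ) → t = −τ·ln(1 − f) = −0.351·ln(0.07) = 0.9334 s.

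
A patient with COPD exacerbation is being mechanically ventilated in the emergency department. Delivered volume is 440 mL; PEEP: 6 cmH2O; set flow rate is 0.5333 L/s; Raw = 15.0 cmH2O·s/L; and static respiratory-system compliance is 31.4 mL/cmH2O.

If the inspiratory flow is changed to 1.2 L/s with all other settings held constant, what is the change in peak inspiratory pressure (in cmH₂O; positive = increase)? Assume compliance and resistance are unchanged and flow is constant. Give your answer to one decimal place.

PIP = Vt/C + R·V̇ + PEEP (constant-flow equation of motion).
Only the resistive term changes: ΔPIP = R × ΔV̇ = 15.0 × (1.2 − 0.5333) = 15.0 × 0.6667 = 10.001 cmH2O.

10.0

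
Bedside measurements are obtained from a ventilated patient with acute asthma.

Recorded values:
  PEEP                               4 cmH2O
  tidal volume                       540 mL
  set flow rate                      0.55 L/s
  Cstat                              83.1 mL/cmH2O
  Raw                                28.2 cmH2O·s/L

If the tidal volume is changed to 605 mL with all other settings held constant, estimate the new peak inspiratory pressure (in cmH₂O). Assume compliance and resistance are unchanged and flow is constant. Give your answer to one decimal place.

26.8

PIP = Vt/C + R·V̇ + PEEP (constant-flow equation of motion).
Only the elastic term changes: ΔPIP = ΔVt / C = (605 − 540) / 83.1 = 0.7822 cmH2O.
Original PIP = 540/83.1 + 28.2×0.55 + 4 = 26.008 cmH2O; new PIP = 26.008 + (0.7822) = 26.79 cmH2O.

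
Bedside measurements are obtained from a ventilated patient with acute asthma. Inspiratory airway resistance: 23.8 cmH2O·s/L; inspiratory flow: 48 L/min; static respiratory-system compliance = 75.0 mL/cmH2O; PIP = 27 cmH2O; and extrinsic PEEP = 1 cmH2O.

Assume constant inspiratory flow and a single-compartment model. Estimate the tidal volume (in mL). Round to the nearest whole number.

Flow: 48 L/min ÷ 60 = 0.8 L/s.
Equation of motion (constant flow): PIP = Vt/C + R·V̇ + PEEP.
Vt/C = PIP − R·V̇ − PEEP = 27 − 19.04 − 1 = 6.96 cmH2O.
Vt = C × 6.96 = 75.0 × 6.96 = 522.0 mL.

522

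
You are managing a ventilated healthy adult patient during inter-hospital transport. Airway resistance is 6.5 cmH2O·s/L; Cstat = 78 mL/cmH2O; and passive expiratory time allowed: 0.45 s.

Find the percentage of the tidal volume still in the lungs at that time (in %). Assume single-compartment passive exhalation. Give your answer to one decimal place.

41.2

τ = R × C = 6.5 × 78 mL/cmH2O = 6.5 × 0.078 L/cmH2O = 0.507 s.
Passive exhalation: V(t)/V₀ = e^(−t/τ) = e^(−0.45/0.507) = 0.4117.
Fraction remaining = 0.4117 → 41.17%.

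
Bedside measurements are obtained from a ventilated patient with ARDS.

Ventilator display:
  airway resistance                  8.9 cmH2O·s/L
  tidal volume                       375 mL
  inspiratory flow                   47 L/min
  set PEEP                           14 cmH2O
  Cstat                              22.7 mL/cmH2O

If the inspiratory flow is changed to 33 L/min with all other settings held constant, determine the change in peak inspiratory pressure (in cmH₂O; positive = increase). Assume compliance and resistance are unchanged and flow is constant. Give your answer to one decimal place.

Flow: 47 L/min ÷ 60 = 0.7833 L/s.
New flow: 33 L/min ÷ 60 = 0.55 L/s.
PIP = Vt/C + R·V̇ + PEEP (constant-flow equation of motion).
Only the resistive term changes: ΔPIP = R × ΔV̇ = 8.9 × (0.55 − 0.7833) = 8.9 × -0.2333 = -2.076 cmH2O.

-2.1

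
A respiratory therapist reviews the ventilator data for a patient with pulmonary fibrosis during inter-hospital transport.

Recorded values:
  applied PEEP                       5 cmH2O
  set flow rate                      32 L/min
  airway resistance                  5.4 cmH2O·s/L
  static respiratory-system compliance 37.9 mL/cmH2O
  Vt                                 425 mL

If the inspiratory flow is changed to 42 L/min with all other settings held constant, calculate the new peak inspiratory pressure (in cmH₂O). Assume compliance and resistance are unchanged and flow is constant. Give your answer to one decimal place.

Flow: 32 L/min ÷ 60 = 0.5333 L/s.
New flow: 42 L/min ÷ 60 = 0.7 L/s.
PIP = Vt/C + R·V̇ + PEEP (constant-flow equation of motion).
Only the resistive term changes: ΔPIP = R × ΔV̇ = 5.4 × (0.7 − 0.5333) = 5.4 × 0.1667 = 0.9002 cmH2O.
Original PIP = 425/37.9 + 5.4×0.5333 + 5 = 19.094 cmH2O; new PIP = 19.094 + (0.9002) = 19.994 cmH2O.

20.0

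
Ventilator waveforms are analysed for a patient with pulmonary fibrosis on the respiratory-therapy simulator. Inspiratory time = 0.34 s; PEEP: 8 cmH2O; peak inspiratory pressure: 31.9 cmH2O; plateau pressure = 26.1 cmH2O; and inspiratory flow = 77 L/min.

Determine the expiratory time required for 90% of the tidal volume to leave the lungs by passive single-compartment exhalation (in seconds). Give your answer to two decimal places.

Flow: 77 L/min ÷ 60 = 1.2833 L/s.
Vt = flow × Ti = 1.2833 L/s × 0.34 s × 1000 mL/L = 436.32 mL.
R = (PIP − Pplat)/V̇ = (31.9 − 26.1) / 1.2833 = 5.8/1.2833 = 4.52 cmH2O·s/L.
C = Vt/(Pplat − PEEP) = 436.32 / (26.1 − 8) = 436.32/18.1 = 24.106 mL/cmH2O.
τ = R × C = 4.52 × 0.02411 L/cmH2O = 0.109 s.
t = −τ·ln(1 − 0.90) = −0.109·ln(0.1) = 0.251 s.

0.25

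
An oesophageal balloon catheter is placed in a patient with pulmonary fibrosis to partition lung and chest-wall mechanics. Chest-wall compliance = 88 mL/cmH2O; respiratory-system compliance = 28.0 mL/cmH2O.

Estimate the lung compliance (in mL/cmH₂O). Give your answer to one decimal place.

1/CL = 1/Crs − 1/Ccw.
1/CL = 1/28.0 − 1/88 = 0.02435.
CL = 41.068 mL/cmH2O.

41.1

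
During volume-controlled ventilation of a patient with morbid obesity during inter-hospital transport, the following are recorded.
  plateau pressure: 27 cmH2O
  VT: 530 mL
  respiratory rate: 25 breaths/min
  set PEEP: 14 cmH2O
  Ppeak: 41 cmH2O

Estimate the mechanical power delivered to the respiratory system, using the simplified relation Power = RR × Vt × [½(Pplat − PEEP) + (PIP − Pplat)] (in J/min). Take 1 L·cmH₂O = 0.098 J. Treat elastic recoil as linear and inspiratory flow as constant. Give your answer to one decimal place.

Per-breath work = Vt × [½(Pplat−PEEP) + (PIP−Pplat)] = 0.530 × [0.5×13.0 + 14.0] = 0.530 × 20.5 = 10.865 L·cmH2O.
Power = 25 × 10.865 = 271.63 L·cmH2O/min.
× 0.098 J/(L·cmH2O) → 26.62 J/min.

26.6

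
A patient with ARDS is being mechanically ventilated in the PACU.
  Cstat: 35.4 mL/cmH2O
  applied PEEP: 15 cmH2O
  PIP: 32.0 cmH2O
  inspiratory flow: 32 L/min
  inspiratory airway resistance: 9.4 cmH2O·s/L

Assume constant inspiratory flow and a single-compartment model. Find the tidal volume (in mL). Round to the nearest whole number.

Flow: 32 L/min ÷ 60 = 0.5333 L/s.
Equation of motion (constant flow): PIP = Vt/C + R·V̇ + PEEP.
Vt/C = PIP − R·V̇ − PEEP = 32.0 − 5.013 − 15 = 11.987 cmH2O.
Vt = C × 11.987 = 35.4 × 11.987 = 424.34 mL.

424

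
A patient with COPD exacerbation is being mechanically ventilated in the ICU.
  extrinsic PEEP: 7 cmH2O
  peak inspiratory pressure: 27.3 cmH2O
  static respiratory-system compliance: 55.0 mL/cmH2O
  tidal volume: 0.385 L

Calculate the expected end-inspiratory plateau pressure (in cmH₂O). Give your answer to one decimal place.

Pplat = PEEP + Vt / Cstat = 7 + 385 / 55.0 = 7 + 7.0 = 14.0 cmH2O.

14.0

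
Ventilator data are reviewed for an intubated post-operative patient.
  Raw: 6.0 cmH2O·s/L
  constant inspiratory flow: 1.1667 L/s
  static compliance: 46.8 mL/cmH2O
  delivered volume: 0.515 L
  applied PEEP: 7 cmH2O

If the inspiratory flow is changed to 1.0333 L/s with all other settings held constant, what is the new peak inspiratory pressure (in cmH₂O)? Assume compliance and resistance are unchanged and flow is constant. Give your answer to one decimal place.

24.2

PIP = Vt/C + R·V̇ + PEEP (constant-flow equation of motion).
Only the resistive term changes: ΔPIP = R × ΔV̇ = 6.0 × (1.0333 − 1.1667) = 6.0 × -0.1334 = -0.8004 cmH2O.
Original PIP = 515/46.8 + 6.0×1.1667 + 7 = 25.004 cmH2O; new PIP = 25.004 + (-0.8004) = 24.204 cmH2O.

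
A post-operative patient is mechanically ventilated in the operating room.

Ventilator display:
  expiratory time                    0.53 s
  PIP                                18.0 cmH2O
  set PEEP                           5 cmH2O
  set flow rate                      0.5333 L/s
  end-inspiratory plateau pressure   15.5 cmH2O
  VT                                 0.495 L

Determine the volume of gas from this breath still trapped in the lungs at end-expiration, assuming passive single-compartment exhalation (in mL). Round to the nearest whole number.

45

R = (PIP − Pplat)/V̇ = (18.0 − 15.5) / 0.5333 = 2.5/0.5333 = 4.688 cmH2O·s/L.
C = Vt/(Pplat − PEEP) = 495.0 / (15.5 − 5) = 495.0/10.5 = 47.143 mL/cmH2O.
τ = R × C = 4.688 × 0.04714 L/cmH2O = 0.221 s.
Fraction remaining = e^(−Te/τ) = e^(−0.53/0.221) = 0.09088.
Trapped volume = 495.0 × 0.09088 = 44.986 mL.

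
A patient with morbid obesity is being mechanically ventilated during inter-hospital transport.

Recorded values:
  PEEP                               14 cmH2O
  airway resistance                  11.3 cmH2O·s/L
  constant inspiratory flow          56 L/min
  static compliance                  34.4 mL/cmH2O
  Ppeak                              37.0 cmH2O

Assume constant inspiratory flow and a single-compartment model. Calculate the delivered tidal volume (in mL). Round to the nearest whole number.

Flow: 56 L/min ÷ 60 = 0.9333 L/s.
Equation of motion (constant flow): PIP = Vt/C + R·V̇ + PEEP.
Vt/C = PIP − R·V̇ − PEEP = 37.0 − 10.546 − 14 = 12.454 cmH2O.
Vt = C × 12.454 = 34.4 × 12.454 = 428.42 mL.

428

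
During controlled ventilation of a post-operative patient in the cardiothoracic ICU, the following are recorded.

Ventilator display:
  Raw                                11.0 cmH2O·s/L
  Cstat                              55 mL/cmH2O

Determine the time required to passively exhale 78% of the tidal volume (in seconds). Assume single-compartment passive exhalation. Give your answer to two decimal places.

τ = R × C = 11.0 × 55 mL/cmH2O = 11.0 × 0.055 L/cmH2O = 0.605 s.
Exhaled fraction f = 1 − e^(−t/τ) → t = −τ·ln(1 − f) = −0.605·ln(0.22) = 0.916 s.

0.92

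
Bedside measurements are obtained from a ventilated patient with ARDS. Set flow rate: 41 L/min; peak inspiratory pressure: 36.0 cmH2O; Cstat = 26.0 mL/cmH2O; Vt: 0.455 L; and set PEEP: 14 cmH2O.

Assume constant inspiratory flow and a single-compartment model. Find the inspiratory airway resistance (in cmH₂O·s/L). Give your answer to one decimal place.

Flow: 41 L/min ÷ 60 = 0.6833 L/s.
Equation of motion (constant flow): PIP = Vt/C + R·V̇ + PEEP.
R·V̇ = PIP − Vt/C − PEEP = 36.0 − 455/26.0 − 14 = 36.0 − 17.5 − 14 = 4.5 cmH2O.
R = 4.5 / 0.6833 = 6.586 cmH2O·s/L.

6.6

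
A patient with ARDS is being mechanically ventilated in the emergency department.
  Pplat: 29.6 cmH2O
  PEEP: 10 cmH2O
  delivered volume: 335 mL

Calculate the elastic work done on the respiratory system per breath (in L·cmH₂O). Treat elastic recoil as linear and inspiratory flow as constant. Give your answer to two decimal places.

3.28

Elastic work ≈ ½ × (Pplat − PEEP) × Vt = 0.5 × (29.6 − 10) × 0.335 L = 0.5 × 19.6 × 0.335 = 3.283 L·cmH2O.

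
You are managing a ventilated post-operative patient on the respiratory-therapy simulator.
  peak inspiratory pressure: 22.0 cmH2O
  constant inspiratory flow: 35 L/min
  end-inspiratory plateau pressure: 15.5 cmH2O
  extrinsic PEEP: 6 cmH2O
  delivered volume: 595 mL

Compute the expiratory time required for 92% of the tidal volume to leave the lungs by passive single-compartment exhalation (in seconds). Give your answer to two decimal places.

Flow: 35 L/min ÷ 60 = 0.5833 L/s.
R = (PIP − Pplat)/V̇ = (22.0 − 15.5) / 0.5833 = 6.5/0.5833 = 11.143 cmH2O·s/L.
C = Vt/(Pplat − PEEP) = 595.0 / (15.5 − 6) = 595.0/9.5 = 62.632 mL/cmH2O.
τ = R × C = 11.143 × 0.06263 L/cmH2O = 0.6979 s.
t = −τ·ln(1 − 0.92) = −0.6979·ln(0.08) = 1.763 s.

1.76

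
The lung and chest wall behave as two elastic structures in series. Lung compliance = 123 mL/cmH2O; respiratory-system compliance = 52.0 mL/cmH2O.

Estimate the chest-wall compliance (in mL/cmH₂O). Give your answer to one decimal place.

1/Ccw = 1/Crs − 1/CL.
1/Ccw = 1/52.0 − 1/123 = 0.0111.
Ccw = 90.09 mL/cmH2O.

90.1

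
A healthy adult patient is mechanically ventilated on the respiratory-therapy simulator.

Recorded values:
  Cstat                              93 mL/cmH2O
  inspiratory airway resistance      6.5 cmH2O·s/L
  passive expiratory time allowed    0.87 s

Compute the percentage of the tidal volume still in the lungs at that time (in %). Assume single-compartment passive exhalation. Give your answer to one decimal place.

23.7

τ = R × C = 6.5 × 93 mL/cmH2O = 6.5 × 0.093 L/cmH2O = 0.6045 s.
Passive exhalation: V(t)/V₀ = e^(−t/τ) = e^(−0.87/0.6045) = 0.2371.
Fraction remaining = 0.2371 → 23.71%.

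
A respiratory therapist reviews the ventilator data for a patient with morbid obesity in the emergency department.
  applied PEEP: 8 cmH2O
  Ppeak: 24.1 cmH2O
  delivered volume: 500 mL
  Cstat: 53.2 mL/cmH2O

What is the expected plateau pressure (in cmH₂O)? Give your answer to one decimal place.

Pplat = PEEP + Vt / Cstat = 8 + 500 / 53.2 = 8 + 9.398 = 17.398 cmH2O.

17.4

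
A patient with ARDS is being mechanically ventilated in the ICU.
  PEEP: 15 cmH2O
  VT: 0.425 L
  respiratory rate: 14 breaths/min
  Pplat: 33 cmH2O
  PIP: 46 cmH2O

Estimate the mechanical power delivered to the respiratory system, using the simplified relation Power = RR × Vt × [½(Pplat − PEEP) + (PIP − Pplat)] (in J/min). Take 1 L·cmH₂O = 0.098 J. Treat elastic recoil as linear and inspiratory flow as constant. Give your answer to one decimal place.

Per-breath work = Vt × [½(Pplat−PEEP) + (PIP−Pplat)] = 0.425 × [0.5×18.0 + 13.0] = 0.425 × 22.0 = 9.35 L·cmH2O.
Power = 14 × 9.35 = 130.9 L·cmH2O/min.
× 0.098 J/(L·cmH2O) → 12.828 J/min.

12.8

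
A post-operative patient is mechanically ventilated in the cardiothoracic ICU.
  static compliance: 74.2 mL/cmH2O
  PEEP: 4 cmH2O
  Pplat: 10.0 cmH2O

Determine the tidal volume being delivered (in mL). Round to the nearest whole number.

445

Vt = Cstat × (Pplat − PEEP) = 74.2 × (10.0 − 4) = 74.2 × 6.0 = 445.2 mL.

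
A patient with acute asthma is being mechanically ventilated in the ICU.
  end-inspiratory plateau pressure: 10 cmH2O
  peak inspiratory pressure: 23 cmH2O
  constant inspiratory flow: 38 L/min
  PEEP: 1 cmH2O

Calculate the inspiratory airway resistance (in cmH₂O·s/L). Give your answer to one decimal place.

20.5

Flow: 38 L/min ÷ 60 = 0.6333 L/s.
Raw = (PIP − Pplat) / flow = (23 − 10) / 0.6333 = 13.0 / 0.6333 = 20.527 cmH2O·s/L.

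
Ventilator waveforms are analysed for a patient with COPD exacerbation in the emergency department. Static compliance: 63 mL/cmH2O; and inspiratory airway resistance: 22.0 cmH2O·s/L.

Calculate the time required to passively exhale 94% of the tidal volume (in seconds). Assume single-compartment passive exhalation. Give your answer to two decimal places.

3.90

τ = R × C = 22.0 × 63 mL/cmH2O = 22.0 × 0.063 L/cmH2O = 1.386 s.
Exhaled fraction f = 1 − e^(−t/τ) → t = −τ·ln(1 − f) = −1.386·ln(0.06) = 3.899 s.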